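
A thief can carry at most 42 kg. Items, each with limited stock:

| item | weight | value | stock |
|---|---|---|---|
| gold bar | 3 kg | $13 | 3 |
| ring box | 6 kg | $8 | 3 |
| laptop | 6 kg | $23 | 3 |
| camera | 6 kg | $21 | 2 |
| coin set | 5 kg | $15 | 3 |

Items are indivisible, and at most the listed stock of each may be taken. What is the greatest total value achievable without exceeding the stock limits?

$153

Best selections within weight 42 and stock limits:
- 3×gold bar + 3×laptop + 3×coin set: weight 42, value 153
- 2×gold bar + 3×laptop + 2×camera + 1×coin set: weight 41, value 152
Best: $153.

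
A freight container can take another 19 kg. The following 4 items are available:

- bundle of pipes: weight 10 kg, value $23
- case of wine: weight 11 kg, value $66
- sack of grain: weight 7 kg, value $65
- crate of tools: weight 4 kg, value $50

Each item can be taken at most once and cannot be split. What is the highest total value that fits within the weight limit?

$131

Check high-value combinations within 19 kg:
- case of wine+sack of grain: weight 11+7=18, value 66+65=131
- case of wine+crate of tools: weight 11+4=15, value 66+50=116
- sack of grain+crate of tools: weight 7+4=11, value 65+50=115
Best: $131.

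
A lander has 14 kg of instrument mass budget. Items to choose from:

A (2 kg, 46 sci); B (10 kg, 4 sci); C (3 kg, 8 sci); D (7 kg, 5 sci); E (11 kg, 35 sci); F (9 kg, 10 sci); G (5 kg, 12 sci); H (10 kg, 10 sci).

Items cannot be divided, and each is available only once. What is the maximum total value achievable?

Check high-value combinations within 14 kg:
- A+E: mass 2+11=13, value 46+35=81
- A+C+G: mass 2+3+5=10, value 46+8+12=66
- A+C+F: mass 2+3+9=14, value 46+8+10=64
- A+D+G: mass 2+7+5=14, value 46+5+12=63
- A+C+D: mass 2+3+7=12, value 46+8+5=59
Best: 81 sci.

81 sci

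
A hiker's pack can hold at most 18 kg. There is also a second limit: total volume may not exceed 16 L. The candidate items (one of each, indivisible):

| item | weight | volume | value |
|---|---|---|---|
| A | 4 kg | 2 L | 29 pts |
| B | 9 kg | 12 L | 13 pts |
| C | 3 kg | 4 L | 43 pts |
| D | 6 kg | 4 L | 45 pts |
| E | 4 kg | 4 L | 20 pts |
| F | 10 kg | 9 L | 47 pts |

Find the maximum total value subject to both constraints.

Feasible sets respecting both limits:
- A+C+D+E: weight 17, volume 14, value 137
- A+C+F: weight 17, volume 15, value 119
- A+C+D: weight 13, volume 10, value 117
- C+D+E: weight 13, volume 12, value 108
Best: 137 pts.

137 pts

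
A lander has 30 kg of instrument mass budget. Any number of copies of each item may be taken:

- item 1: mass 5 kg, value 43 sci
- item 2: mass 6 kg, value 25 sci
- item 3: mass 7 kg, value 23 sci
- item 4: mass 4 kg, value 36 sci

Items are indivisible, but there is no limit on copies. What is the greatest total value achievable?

266 sci

Best value-per-unit is item 4 at 36/4; filling with it alone gives 7×36 = 252.
Optimal mix: 2×item 1 + 5×item 4 → mass 30, value 266.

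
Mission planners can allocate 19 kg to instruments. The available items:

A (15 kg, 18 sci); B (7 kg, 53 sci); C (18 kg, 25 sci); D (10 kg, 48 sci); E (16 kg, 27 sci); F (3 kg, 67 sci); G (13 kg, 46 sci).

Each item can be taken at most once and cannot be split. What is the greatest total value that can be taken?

120 sci

Check high-value combinations within 19 kg:
- B+F: mass 7+3=10, value 53+67=120
- D+F: mass 10+3=13, value 48+67=115
- F+G: mass 3+13=16, value 67+46=113
- B+D: mass 7+10=17, value 53+48=101
- E+F: mass 16+3=19, value 27+67=94
Best: 120 sci.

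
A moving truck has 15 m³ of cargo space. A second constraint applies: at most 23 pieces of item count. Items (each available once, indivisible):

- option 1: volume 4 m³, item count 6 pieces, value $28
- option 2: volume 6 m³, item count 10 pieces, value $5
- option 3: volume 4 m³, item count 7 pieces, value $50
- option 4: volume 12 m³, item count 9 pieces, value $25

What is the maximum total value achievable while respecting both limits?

Feasible sets respecting both limits:
- option 1+option 2+option 3: volume 14, item count 23, value 83
- option 1+option 3: volume 8, item count 13, value 78
- option 2+option 3: volume 10, item count 17, value 55
Best: $83.

$83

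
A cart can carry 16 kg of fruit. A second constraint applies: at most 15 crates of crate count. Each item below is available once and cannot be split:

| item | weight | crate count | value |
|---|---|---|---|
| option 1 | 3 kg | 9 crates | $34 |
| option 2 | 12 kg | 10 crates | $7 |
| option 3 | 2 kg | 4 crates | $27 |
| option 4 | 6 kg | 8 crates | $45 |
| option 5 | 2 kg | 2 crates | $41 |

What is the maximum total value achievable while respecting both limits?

Feasible sets respecting both limits:
- option 3+option 4+option 5: weight 10, crate count 14, value 113
- option 1+option 3+option 5: weight 7, crate count 15, value 102
- option 4+option 5: weight 8, crate count 10, value 86
- option 1+option 5: weight 5, crate count 11, value 75
Best: $113.

$113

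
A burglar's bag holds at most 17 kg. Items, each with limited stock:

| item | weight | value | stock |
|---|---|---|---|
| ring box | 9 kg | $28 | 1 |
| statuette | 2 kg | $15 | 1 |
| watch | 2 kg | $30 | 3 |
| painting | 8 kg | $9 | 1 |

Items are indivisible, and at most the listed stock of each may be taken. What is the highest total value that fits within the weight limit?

Top feasible selections:
- 1×ring box + 1×statuette + 3×watch: weight 17, value 133
- 1×ring box + 3×watch: weight 15, value 118
- 1×statuette + 3×watch + 1×painting: weight 16, value 114
- 1×statuette + 3×watch: weight 8, value 105
Best: $133.

$133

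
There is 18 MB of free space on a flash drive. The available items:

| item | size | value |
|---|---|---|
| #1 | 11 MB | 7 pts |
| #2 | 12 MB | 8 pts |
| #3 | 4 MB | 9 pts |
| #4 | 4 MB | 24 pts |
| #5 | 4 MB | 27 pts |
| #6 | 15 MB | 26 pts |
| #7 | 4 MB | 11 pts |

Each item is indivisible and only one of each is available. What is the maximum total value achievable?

Check high-value combinations within 18 MB:
- #3+#4+#5+#7: size 4+4+4+4=16, value 9+24+27+11=71
- #4+#5+#7: size 4+4+4=12, value 24+27+11=62
- #3+#4+#5: size 4+4+4=12, value 9+24+27=60
- #4+#5: size 4+4=8, value 24+27=51
Best: 71 pts.

71 pts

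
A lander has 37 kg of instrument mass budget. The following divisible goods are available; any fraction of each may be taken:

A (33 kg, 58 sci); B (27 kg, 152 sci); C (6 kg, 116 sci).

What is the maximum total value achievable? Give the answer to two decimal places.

275.03

Take in order of value per unit:
- C (116/6 per unit): all 6 → value 116, running total 116.00
- B (152/27 per unit): all 27 → value 152, running total 268.00
- A (58/33 per unit): 4 of 33 → value 4×58/33 = 7.0303, running total 275.03
Total 275.03.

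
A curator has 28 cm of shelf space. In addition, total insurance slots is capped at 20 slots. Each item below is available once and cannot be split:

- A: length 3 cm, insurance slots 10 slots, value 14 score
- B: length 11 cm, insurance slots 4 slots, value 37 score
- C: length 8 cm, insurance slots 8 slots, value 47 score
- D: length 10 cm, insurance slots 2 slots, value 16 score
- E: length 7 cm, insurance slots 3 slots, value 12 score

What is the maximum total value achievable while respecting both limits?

Feasible sets respecting both limits:
- B+C+E: length 26, insurance slots 15, value 96
- B+C: length 19, insurance slots 12, value 84
- A+C+D: length 21, insurance slots 20, value 77
- C+D+E: length 25, insurance slots 13, value 75
Best: 96 score.

96 score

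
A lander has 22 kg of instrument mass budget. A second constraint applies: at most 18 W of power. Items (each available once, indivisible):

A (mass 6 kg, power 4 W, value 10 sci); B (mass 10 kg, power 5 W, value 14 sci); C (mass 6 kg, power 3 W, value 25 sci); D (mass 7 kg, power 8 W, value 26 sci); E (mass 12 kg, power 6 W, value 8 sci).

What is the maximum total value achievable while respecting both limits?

61 sci

Feasible sets respecting both limits:
- A+C+D: mass 19, power 15, value 61
- C+D: mass 13, power 11, value 51
- A+B+C: mass 22, power 12, value 49
- B+D: mass 17, power 13, value 40
Best: 61 sci.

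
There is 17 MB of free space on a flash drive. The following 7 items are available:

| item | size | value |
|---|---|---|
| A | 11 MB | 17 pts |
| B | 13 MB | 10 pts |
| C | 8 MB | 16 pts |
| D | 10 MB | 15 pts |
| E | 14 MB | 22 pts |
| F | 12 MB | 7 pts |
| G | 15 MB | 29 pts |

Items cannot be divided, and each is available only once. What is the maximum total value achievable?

29 pts

Check high-value combinations within 17 MB:
- G: size 15, value 29
- E: size 14, value 22
- A: size 11, value 17
Best: 29 pts.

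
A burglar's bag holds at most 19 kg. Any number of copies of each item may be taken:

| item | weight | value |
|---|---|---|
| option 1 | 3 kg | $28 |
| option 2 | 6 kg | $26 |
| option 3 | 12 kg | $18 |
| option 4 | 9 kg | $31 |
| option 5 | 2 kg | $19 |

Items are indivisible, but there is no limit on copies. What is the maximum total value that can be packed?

Best value-per-unit is option 5 at 19/2; filling with it alone gives 9×19 = 171.
Optimal mix: 1×option 1 + 8×option 5 → weight 19, value 180.

$180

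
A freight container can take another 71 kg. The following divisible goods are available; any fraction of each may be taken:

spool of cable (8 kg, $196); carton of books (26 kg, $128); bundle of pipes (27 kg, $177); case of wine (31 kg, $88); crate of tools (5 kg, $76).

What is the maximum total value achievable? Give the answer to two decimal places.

Take in order of value per unit:
- spool of cable (196/8 per unit): all 8 → value 196, running total 196.00
- crate of tools (76/5 per unit): all 5 → value 76, running total 272.00
- bundle of pipes (177/27 per unit): all 27 → value 177, running total 449.00
- carton of books (128/26 per unit): all 26 → value 128, running total 577.00
- case of wine (88/31 per unit): 5 of 31 → value 5×88/31 = 14.1935, running total 591.19
Total 591.19.

591.19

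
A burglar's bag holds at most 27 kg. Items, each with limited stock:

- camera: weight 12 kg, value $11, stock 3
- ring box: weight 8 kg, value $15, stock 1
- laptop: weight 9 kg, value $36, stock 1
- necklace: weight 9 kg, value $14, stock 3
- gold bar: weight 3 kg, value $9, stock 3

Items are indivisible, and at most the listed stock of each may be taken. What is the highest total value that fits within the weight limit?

$78

Top feasible selections:
- 1×ring box + 1×laptop + 3×gold bar: weight 26, value 78
- 1×laptop + 1×necklace + 3×gold bar: weight 27, value 77
- 1×ring box + 1×laptop + 2×gold bar: weight 23, value 69
- 1×laptop + 1×necklace + 2×gold bar: weight 24, value 68
Best: $78.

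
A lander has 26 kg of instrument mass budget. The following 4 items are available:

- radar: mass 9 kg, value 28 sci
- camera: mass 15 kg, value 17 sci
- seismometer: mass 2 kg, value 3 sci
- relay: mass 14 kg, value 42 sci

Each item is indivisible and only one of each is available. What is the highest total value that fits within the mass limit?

This is a 0/1 knapsack; check combinations near the capacity.
- radar+seismometer+relay: mass 9+2+14=25, value 28+3+42=73
- radar+relay: mass 9+14=23, value 28+42=70
- radar+camera+seismometer: mass 9+15+2=26, value 28+17+3=48
- seismometer+relay: mass 2+14=16, value 3+42=45
Best: 73 sci.

73 sci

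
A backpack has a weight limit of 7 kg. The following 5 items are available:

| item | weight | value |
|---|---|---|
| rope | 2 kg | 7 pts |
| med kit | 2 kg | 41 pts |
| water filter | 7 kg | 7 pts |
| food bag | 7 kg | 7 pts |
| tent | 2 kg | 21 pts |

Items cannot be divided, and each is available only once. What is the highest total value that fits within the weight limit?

69 pts

Check high-value combinations within 7 kg:
- rope+med kit+tent: weight 2+2+2=6, value 7+41+21=69
- med kit+tent: weight 2+2=4, value 41+21=62
- rope+med kit: weight 2+2=4, value 7+41=48
Best: 69 pts.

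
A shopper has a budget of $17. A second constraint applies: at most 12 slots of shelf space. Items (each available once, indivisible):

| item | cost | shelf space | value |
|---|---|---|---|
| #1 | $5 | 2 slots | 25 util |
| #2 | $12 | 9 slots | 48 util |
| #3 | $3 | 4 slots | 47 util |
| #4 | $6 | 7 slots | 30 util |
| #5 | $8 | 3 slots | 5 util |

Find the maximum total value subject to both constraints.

Feasible sets respecting both limits:
- #3+#4: cost 9, shelf space 11, value 77
- #1+#3+#5: cost 16, shelf space 9, value 77
- #1+#2: cost 17, shelf space 11, value 73
- #1+#3: cost 8, shelf space 6, value 72
Best: 77 util.

77 util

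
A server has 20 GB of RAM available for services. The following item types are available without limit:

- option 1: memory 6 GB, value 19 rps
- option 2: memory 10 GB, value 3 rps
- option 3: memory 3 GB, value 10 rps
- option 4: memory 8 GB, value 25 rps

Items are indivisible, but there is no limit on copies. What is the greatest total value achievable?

Best value-per-unit is option 3 at 10/3; filling with it alone gives 6×10 = 60.
Optimal mix: 4×option 3 + 1×option 4 → memory 20, value 65.

65 rps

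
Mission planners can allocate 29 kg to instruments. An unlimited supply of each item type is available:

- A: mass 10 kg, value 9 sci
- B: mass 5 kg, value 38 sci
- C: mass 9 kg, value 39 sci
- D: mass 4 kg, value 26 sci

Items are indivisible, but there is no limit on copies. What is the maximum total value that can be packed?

216 sci

Best value-per-unit is B at 38/5; filling with it alone gives 5×38 = 190.
Optimal mix: 5×B + 1×D → mass 29, value 216.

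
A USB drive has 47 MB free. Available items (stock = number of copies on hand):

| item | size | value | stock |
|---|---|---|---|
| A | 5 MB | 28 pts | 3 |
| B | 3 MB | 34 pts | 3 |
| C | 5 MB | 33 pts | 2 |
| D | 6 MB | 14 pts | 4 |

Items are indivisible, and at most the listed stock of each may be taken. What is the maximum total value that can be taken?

Best selections within size 47 and stock limits:
- 3×A + 3×B + 2×C + 2×D: size 46, value 280
- 3×A + 3×B + 2×C + 1×D: size 40, value 266
- 2×A + 3×B + 2×C + 3×D: size 47, value 266
- 3×A + 3×B + 1×C + 3×D: size 47, value 261
Best: 280 pts.

280 pts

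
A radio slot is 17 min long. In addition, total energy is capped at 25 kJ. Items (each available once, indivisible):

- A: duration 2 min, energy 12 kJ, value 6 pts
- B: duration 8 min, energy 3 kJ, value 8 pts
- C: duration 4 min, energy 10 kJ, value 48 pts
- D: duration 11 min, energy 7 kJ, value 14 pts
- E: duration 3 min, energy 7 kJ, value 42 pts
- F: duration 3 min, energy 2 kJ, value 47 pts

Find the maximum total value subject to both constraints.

Feasible sets respecting both limits:
- C+E+F: duration 10, energy 19, value 137
- B+C+F: duration 15, energy 15, value 103
- A+B+E+F: duration 16, energy 24, value 103
- D+E+F: duration 17, energy 16, value 103
Best: 137 pts.

137 pts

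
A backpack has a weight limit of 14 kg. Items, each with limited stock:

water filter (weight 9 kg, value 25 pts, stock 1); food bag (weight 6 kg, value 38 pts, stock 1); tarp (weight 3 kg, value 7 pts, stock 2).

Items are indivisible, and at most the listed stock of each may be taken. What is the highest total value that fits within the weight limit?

Top feasible selections:
- 1×food bag + 2×tarp: weight 12, value 52
- 1×food bag + 1×tarp: weight 9, value 45
- 1×food bag: weight 6, value 38
Best: 52 pts.

52 pts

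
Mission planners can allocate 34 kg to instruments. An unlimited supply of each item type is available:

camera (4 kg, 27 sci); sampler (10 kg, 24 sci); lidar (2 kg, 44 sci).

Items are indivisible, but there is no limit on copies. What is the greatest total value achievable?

Best value-per-unit is lidar at 44/2, and filling with it alone uses mass 17×2=34. No mix of the others beats 17×44 = 748.

748 sci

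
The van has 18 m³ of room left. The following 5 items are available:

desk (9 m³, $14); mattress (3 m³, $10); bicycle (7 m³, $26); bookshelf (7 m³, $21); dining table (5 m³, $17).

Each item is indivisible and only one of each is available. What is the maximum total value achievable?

$57

Check high-value combinations within 18 m³:
- mattress+bicycle+bookshelf: volume 3+7+7=17, value 10+26+21=57
- mattress+bicycle+dining table: volume 3+7+5=15, value 10+26+17=53
- mattress+bookshelf+dining table: volume 3+7+5=15, value 10+21+17=48
Best: $57.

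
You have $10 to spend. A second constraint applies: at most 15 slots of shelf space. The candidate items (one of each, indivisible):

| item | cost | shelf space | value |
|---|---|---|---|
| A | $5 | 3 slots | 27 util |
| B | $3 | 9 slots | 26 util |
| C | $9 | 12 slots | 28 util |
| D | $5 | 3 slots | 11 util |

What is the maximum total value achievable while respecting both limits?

Feasible sets respecting both limits:
- A+B: cost 8, shelf space 12, value 53
- A+D: cost 10, shelf space 6, value 38
- B+D: cost 8, shelf space 12, value 37
Best: 53 util.

53 util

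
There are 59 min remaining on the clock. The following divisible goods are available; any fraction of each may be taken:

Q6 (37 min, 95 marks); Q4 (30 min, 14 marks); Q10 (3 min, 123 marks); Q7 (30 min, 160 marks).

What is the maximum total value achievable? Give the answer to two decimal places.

Take in order of value per unit:
- Q10 (123/3 per unit): all 3 → value 123, running total 123.00
- Q7 (160/30 per unit): all 30 → value 160, running total 283.00
- Q6 (95/37 per unit): 26 of 37 → value 26×95/37 = 66.7568, running total 349.76
Total 349.76.

349.76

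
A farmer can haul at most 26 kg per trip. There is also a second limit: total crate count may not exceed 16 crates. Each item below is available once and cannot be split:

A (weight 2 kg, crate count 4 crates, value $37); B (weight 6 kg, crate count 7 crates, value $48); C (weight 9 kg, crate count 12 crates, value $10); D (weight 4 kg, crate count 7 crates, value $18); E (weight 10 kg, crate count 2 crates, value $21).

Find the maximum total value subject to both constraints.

Feasible sets respecting both limits:
- A+B+E: weight 18, crate count 13, value 106
- B+D+E: weight 20, crate count 16, value 87
- A+B: weight 8, crate count 11, value 85
Best: $106.

$106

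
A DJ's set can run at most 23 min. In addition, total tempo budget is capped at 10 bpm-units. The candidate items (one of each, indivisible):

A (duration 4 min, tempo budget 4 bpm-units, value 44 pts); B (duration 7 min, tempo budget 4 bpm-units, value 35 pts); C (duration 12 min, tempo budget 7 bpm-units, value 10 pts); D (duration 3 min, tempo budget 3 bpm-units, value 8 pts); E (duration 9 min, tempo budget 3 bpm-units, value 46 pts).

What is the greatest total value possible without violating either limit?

Feasible sets respecting both limits:
- A+D+E: duration 16, tempo budget 10, value 98
- A+E: duration 13, tempo budget 7, value 90
- B+D+E: duration 19, tempo budget 10, value 89
Best: 98 pts.

98 pts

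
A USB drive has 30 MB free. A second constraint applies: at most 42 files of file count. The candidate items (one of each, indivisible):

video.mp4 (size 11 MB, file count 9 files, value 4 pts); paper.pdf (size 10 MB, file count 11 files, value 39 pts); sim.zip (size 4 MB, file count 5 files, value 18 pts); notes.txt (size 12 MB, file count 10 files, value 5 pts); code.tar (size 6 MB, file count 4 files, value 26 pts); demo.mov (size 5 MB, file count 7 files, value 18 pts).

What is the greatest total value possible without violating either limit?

Feasible sets respecting both limits:
- paper.pdf+sim.zip+code.tar+demo.mov: size 25, file count 27, value 101
- paper.pdf+sim.zip+code.tar: size 20, file count 20, value 83
- paper.pdf+code.tar+demo.mov: size 21, file count 22, value 83
Best: 101 pts.

101 pts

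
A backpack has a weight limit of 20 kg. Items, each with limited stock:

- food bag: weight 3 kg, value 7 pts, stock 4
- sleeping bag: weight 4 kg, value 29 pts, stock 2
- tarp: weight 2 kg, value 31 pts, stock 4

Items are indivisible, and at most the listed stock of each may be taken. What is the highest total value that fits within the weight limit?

Top feasible selections:
- 1×food bag + 2×sleeping bag + 4×tarp: weight 19, value 189
- 2×sleeping bag + 4×tarp: weight 16, value 182
- 2×food bag + 1×sleeping bag + 4×tarp: weight 18, value 167
- 2×food bag + 2×sleeping bag + 3×tarp: weight 20, value 165
Best: 189 pts.

189 pts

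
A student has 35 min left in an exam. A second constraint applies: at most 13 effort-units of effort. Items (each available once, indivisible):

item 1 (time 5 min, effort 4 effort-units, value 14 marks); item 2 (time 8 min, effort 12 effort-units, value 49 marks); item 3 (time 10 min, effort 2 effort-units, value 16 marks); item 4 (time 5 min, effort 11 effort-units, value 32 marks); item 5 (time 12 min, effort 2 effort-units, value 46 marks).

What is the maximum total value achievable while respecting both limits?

Feasible sets respecting both limits:
- item 4+item 5: time 17, effort 13, value 78
- item 1+item 3+item 5: time 27, effort 8, value 76
- item 3+item 5: time 22, effort 4, value 62
Best: 78 marks.

78 marks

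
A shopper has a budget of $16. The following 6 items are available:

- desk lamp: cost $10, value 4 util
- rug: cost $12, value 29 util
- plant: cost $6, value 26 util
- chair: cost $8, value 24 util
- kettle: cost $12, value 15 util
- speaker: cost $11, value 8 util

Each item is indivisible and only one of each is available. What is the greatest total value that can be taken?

50 util

Check high-value combinations within $16:
- plant+chair: cost 6+8=14, value 26+24=50
- desk lamp+plant: cost 10+6=16, value 4+26=30
- rug: cost 12, value 29
- plant: cost 6, value 26
Best: 50 util.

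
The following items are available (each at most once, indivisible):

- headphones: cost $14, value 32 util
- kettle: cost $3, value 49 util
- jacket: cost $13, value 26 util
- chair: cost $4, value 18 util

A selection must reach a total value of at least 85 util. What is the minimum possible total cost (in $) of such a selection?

20

Subsets with value ≥ 85, sorted by total cost:
- kettle+jacket+chair: cost 20, value 93
- headphones+kettle+chair: cost 21, value 99
Minimum cost: 20 $.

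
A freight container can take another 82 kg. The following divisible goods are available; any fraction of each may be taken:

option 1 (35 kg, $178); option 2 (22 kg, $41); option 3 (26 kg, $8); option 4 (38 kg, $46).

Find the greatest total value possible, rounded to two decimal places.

Take in order of value per unit:
- option 1 (178/35 per unit): all 35 → value 178, running total 178.00
- option 2 (41/22 per unit): all 22 → value 41, running total 219.00
- option 4 (46/38 per unit): 25 of 38 → value 25×46/38 = 30.2632, running total 249.26
Total 249.26.

249.26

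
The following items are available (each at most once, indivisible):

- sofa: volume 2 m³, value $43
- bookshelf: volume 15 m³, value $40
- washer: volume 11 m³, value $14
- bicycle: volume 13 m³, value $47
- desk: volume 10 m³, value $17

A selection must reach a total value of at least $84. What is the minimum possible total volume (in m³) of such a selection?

Subsets with value ≥ 84, sorted by total volume:
- sofa+bicycle: volume 15, value 90
- sofa+bicycle+desk: volume 25, value 107
Minimum volume: 15 m³.

15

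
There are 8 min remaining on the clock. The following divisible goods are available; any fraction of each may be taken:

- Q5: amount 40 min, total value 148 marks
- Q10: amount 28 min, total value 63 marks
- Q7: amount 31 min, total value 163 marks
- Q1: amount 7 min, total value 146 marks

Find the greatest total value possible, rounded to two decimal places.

151.26

Take in order of value per unit:
- Q1 (146/7 per unit): all 7 → value 146, running total 146.00
- Q7 (163/31 per unit): 1 of 31 → value 1×163/31 = 5.2581, running total 151.26
Total 151.26.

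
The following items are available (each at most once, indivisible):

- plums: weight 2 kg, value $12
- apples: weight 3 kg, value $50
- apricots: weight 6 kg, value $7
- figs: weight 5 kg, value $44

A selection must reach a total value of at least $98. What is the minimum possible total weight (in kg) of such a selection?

Subsets with value ≥ 98, sorted by total weight:
- plums+apples+figs: weight 10, value 106
- apples+apricots+figs: weight 14, value 101
- plums+apples+apricots+figs: weight 16, value 113
Minimum weight: 10 kg.

10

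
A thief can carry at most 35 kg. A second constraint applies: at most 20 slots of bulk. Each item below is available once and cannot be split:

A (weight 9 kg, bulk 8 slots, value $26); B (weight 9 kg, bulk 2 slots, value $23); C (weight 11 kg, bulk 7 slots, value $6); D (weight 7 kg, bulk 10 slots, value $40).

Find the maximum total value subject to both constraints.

$89

Feasible sets respecting both limits:
- A+B+D: weight 25, bulk 20, value 89
- B+C+D: weight 27, bulk 19, value 69
- A+D: weight 16, bulk 18, value 66
- B+D: weight 16, bulk 12, value 63
Best: $89.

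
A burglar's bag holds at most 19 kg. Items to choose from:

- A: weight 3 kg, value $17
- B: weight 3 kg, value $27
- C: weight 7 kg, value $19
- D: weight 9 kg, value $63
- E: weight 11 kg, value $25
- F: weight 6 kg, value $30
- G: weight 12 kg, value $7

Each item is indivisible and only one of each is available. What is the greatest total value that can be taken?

This is a 0/1 knapsack; check combinations near the capacity.
- B+D+F: weight 3+9+6=18, value 27+63+30=120
- A+D+F: weight 3+9+6=18, value 17+63+30=110
- B+C+D: weight 3+7+9=19, value 27+19+63=109
- A+B+D: weight 3+3+9=15, value 17+27+63=107
- A+C+D: weight 3+7+9=19, value 17+19+63=99
Best: $120.

$120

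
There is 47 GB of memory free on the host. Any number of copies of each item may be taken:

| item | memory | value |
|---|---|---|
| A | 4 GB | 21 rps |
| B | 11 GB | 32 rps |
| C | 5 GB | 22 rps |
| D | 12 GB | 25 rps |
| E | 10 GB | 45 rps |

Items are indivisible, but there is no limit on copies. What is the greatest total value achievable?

Best value-per-unit is A at 21/4; filling with it alone gives 11×21 = 231.
Optimal mix: 8×A + 1×C + 1×E → memory 47, value 235.

235 rps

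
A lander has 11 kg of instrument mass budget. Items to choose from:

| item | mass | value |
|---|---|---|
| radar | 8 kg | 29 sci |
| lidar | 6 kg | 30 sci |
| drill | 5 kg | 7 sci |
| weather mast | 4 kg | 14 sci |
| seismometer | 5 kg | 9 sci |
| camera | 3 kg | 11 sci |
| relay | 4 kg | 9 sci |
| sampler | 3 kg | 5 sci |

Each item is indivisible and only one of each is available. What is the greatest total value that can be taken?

44 sci

Check high-value combinations within 11 kg:
- lidar+weather mast: mass 6+4=10, value 30+14=44
- lidar+camera: mass 6+3=9, value 30+11=41
- radar+camera: mass 8+3=11, value 29+11=40
- lidar+relay: mass 6+4=10, value 30+9=39
- lidar+seismometer: mass 6+5=11, value 30+9=39
Best: 44 sci.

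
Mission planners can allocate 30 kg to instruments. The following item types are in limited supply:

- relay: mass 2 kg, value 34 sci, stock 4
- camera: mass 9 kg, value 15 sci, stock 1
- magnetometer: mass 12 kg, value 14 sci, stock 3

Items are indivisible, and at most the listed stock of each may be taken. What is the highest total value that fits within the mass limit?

Best selections within mass 30 and stock limits:
- 4×relay + 1×camera + 1×magnetometer: mass 29, value 165
- 4×relay + 1×camera: mass 17, value 151
- 4×relay + 1×magnetometer: mass 20, value 150
- 4×relay: mass 8, value 136
Best: 165 sci.

165 sci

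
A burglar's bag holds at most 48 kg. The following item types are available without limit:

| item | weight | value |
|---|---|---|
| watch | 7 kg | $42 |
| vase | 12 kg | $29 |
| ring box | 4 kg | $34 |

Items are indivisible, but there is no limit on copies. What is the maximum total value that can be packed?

$408

Best value-per-unit is ring box at 34/4, and filling with it alone uses weight 12×4=48. No mix of the others beats 12×34 = 408.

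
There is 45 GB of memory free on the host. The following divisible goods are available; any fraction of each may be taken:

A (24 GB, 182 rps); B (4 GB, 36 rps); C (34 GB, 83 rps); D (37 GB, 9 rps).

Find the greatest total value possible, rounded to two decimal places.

259.50

Take in order of value per unit:
- B (36/4 per unit): all 4 → value 36, running total 36.00
- A (182/24 per unit): all 24 → value 182, running total 218.00
- C (83/34 per unit): 17 of 34 → value 17×83/34 = 41.5000, running total 259.50
Total 259.50.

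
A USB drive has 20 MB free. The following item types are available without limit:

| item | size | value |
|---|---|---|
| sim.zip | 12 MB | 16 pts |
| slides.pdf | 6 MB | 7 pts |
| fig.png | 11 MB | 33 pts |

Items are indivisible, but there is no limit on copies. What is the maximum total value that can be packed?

Best value-per-unit is fig.png at 33/11; filling with it alone gives 1×33 = 33.
Optimal mix: 1×slides.pdf + 1×fig.png → size 17, value 40.

40 pts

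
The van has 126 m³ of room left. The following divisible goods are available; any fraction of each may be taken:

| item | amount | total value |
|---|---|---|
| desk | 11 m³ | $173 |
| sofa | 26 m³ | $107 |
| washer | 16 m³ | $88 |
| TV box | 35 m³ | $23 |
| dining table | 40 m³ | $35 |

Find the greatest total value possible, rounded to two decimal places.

424.69

Take in order of value per unit:
- desk (173/11 per unit): all 11 → value 173, running total 173.00
- washer (88/16 per unit): all 16 → value 88, running total 261.00
- sofa (107/26 per unit): all 26 → value 107, running total 368.00
- dining table (35/40 per unit): all 40 → value 35, running total 403.00
- TV box (23/35 per unit): 33 of 35 → value 33×23/35 = 21.6857, running total 424.69
Total 424.69.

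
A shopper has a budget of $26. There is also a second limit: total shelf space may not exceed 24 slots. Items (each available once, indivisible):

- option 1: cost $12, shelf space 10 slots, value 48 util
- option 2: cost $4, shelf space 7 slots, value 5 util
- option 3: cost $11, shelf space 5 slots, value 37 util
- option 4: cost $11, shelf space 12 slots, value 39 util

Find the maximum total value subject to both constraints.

87 util

Feasible sets respecting both limits:
- option 1+option 4: cost 23, shelf space 22, value 87
- option 1+option 3: cost 23, shelf space 15, value 85
- option 2+option 3+option 4: cost 26, shelf space 24, value 81
Best: 87 util.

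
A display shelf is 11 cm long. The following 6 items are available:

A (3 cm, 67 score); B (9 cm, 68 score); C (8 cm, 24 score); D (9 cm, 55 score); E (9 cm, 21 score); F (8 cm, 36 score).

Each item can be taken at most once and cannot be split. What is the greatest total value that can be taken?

103 score

This is a 0/1 knapsack; check combinations near the capacity.
- A+F: length 3+8=11, value 67+36=103
- A+C: length 3+8=11, value 67+24=91
- B: length 9, value 68
- A: length 3, value 67
Best: 103 score.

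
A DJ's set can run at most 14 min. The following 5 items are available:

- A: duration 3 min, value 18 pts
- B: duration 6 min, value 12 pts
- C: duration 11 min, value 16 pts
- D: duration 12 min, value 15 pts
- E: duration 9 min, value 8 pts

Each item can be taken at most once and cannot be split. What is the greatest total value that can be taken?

Check high-value combinations within 14 min:
- A+C: duration 3+11=14, value 18+16=34
- A+B: duration 3+6=9, value 18+12=30
- A+E: duration 3+9=12, value 18+8=26
- A: duration 3, value 18
Best: 34 pts.

34 pts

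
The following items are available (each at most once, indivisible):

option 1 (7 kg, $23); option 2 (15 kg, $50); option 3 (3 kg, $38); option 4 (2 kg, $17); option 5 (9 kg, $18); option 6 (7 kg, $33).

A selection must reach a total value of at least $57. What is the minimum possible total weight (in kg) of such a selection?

Subsets with value ≥ 57, sorted by total weight:
- option 3+option 6: weight 10, value 71
- option 1+option 3: weight 10, value 61
Minimum weight: 10 kg.

10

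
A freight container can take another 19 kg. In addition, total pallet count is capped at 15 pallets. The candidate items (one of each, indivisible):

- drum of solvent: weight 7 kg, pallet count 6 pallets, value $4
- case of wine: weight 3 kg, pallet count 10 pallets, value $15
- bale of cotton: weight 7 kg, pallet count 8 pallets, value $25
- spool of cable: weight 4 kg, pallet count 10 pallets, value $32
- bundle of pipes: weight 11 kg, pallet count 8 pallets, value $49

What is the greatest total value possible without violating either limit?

Feasible sets respecting both limits:
- drum of solvent+bundle of pipes: weight 18, pallet count 14, value 53
- bundle of pipes: weight 11, pallet count 8, value 49
- spool of cable: weight 4, pallet count 10, value 32
- drum of solvent+bale of cotton: weight 14, pallet count 14, value 29
Best: $53.

$53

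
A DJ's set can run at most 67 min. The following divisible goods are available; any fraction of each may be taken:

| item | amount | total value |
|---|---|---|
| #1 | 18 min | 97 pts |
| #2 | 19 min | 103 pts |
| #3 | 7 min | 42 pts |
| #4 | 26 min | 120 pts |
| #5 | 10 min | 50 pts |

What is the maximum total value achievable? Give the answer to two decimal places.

Take in order of value per unit:
- #3 (42/7 per unit): all 7 → value 42, running total 42.00
- #2 (103/19 per unit): all 19 → value 103, running total 145.00
- #1 (97/18 per unit): all 18 → value 97, running total 242.00
- #5 (50/10 per unit): all 10 → value 50, running total 292.00
- #4 (120/26 per unit): 13 of 26 → value 13×120/26 = 60.0000, running total 352.00
Total 352.00.

352.00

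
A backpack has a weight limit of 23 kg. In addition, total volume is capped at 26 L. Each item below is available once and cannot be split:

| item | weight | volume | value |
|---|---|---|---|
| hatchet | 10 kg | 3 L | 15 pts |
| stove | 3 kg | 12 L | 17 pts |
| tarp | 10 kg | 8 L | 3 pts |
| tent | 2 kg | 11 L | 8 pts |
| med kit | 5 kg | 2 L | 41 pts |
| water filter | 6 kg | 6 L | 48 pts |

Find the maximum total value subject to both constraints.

112 pts

Feasible sets respecting both limits:
- hatchet+tent+med kit+water filter: weight 23, volume 22, value 112
- stove+med kit+water filter: weight 14, volume 20, value 106
- hatchet+med kit+water filter: weight 21, volume 11, value 104
- tent+med kit+water filter: weight 13, volume 19, value 97
Best: 112 pts.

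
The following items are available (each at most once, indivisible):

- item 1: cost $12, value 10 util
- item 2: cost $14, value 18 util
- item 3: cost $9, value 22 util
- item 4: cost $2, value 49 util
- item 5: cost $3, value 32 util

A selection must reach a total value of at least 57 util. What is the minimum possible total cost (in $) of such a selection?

Subsets with value ≥ 57, sorted by total cost:
- item 4+item 5: cost 5, value 81
- item 3+item 4: cost 11, value 71
- item 3+item 4+item 5: cost 14, value 103
Minimum cost: 5 $.

5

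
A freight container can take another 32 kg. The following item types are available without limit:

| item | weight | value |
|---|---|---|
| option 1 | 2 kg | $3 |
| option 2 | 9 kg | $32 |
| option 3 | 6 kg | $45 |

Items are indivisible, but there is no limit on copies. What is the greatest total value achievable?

Best value-per-unit is option 3 at 45/6; filling with it alone gives 5×45 = 225.
Optimal mix: 1×option 1 + 5×option 3 → weight 32, value 228.

$228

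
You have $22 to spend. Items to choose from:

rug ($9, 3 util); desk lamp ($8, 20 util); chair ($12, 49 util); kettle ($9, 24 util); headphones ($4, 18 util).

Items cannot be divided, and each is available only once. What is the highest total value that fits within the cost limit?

This is a 0/1 knapsack; check combinations near the capacity.
- chair+kettle: cost 12+9=21, value 49+24=73
- desk lamp+chair: cost 8+12=20, value 20+49=69
- chair+headphones: cost 12+4=16, value 49+18=67
- desk lamp+kettle+headphones: cost 8+9+4=21, value 20+24+18=62
- rug+chair: cost 9+12=21, value 3+49=52
Best: 73 util.

73 util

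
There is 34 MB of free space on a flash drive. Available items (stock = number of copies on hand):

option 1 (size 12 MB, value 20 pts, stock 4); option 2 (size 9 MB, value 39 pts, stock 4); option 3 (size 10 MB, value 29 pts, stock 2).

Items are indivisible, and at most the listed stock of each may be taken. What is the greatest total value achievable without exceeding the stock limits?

Top feasible selections:
- 3×option 2: size 27, value 117
- 2×option 2 + 1×option 3: size 28, value 107
- 1×option 1 + 2×option 2: size 30, value 98
- 1×option 2 + 2×option 3: size 29, value 97
Best: 117 pts.

117 pts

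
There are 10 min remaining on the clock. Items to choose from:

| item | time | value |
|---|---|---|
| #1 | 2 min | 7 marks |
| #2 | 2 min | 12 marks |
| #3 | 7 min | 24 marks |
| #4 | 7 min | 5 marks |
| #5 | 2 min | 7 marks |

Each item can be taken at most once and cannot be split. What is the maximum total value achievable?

36 marks

Check high-value combinations within 10 min:
- #2+#3: time 2+7=9, value 12+24=36
- #1+#3: time 2+7=9, value 7+24=31
- #3+#5: time 7+2=9, value 24+7=31
- #1+#2+#5: time 2+2+2=6, value 7+12+7=26
Best: 36 marks.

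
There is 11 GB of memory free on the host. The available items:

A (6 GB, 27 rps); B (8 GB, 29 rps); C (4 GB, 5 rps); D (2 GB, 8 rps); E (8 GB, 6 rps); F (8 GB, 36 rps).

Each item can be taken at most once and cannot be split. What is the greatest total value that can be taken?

Check high-value combinations within 11 GB:
- D+F: memory 2+8=10, value 8+36=44
- B+D: memory 8+2=10, value 29+8=37
- F: memory 8, value 36
Best: 44 rps.

44 rps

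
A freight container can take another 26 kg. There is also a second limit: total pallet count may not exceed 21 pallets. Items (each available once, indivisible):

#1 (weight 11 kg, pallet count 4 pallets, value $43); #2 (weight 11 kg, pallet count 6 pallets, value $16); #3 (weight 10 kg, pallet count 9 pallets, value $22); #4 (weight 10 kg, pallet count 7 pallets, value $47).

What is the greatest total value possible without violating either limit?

Feasible sets respecting both limits:
- #1+#4: weight 21, pallet count 11, value 90
- #3+#4: weight 20, pallet count 16, value 69
- #1+#3: weight 21, pallet count 13, value 65
Best: $90.

$90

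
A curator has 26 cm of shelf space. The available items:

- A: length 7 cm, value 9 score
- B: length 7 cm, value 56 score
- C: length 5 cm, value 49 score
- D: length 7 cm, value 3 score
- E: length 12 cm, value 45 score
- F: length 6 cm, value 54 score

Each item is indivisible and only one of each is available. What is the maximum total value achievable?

This is a 0/1 knapsack; check combinations near the capacity.
- A+B+C+F: length 7+7+5+6=25, value 9+56+49+54=168
- B+C+D+F: length 7+5+7+6=25, value 56+49+3+54=162
- B+C+F: length 7+5+6=18, value 56+49+54=159
Best: 168 score.

168 score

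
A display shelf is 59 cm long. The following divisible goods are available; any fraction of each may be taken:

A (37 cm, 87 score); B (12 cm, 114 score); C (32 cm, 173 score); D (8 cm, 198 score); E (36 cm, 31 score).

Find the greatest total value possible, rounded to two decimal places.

Take in order of value per unit:
- D (198/8 per unit): all 8 → value 198, running total 198.00
- B (114/12 per unit): all 12 → value 114, running total 312.00
- C (173/32 per unit): all 32 → value 173, running total 485.00
- A (87/37 per unit): 7 of 37 → value 7×87/37 = 16.4595, running total 501.46
Total 501.46.

501.46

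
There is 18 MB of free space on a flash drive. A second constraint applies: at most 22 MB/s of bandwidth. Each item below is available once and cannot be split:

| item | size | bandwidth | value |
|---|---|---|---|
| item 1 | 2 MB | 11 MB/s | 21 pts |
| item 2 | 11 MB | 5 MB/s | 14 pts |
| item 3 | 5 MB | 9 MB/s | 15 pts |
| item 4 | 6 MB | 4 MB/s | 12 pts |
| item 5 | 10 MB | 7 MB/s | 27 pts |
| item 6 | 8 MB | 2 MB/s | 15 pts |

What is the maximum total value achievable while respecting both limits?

60 pts

Feasible sets respecting both limits:
- item 1+item 4+item 5: size 18, bandwidth 22, value 60
- item 1+item 3+item 6: size 15, bandwidth 22, value 51
- item 1+item 5: size 12, bandwidth 18, value 48
- item 1+item 4+item 6: size 16, bandwidth 17, value 48
Best: 60 pts.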